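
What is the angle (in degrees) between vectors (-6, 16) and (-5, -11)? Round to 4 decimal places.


dot = -6*-5 + 16*-11 = -146
|u| = 17.088, |v| = 12.083
cos(angle) = -0.7071
angle = 135 degrees

135 degrees


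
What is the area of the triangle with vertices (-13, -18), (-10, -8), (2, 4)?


Area = |x1(y2-y3) + x2(y3-y1) + x3(y1-y2)| / 2
= |-13*(-8-4) + -10*(4--18) + 2*(-18--8)| / 2
= 42

42


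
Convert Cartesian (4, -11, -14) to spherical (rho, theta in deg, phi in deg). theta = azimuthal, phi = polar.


rho = sqrt(4^2 + (-11)^2 + (-14)^2) = 18.2483
theta = atan2(-11, 4) = 289.9831 deg
phi = acos(-14/18.2483) = 140.1027 deg

rho = 18.2483, theta = 289.9831 deg, phi = 140.1027 deg


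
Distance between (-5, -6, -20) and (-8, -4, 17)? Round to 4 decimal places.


d = sqrt((-8--5)^2 + (-4--6)^2 + (17--20)^2) = 37.1753

37.1753


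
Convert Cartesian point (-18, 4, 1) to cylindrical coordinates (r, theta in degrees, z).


r = sqrt((-18)^2 + 4^2) = 18.4391
theta = atan2(4, -18) = 167.4712 deg
z = 1

r = 18.4391, theta = 167.4712 deg, z = 1


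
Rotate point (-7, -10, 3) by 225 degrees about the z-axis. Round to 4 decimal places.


x' = -7*cos(225) - -10*sin(225) = -2.1213
y' = -7*sin(225) + -10*cos(225) = 12.0208
z' = 3

(-2.1213, 12.0208, 3)


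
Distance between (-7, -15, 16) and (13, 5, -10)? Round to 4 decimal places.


d = sqrt((13--7)^2 + (5--15)^2 + (-10-16)^2) = 38.4187

38.4187


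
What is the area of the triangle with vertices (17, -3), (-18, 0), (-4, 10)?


Area = |x1(y2-y3) + x2(y3-y1) + x3(y1-y2)| / 2
= |17*(0-10) + -18*(10--3) + -4*(-3-0)| / 2
= 196

196


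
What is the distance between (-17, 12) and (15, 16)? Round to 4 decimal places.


d = sqrt((15--17)^2 + (16-12)^2) = 32.249

32.249


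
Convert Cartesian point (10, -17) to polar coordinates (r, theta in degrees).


r = sqrt(10^2 + (-17)^2) = 19.7231
theta = atan2(-17, 10) = 300.4655 degrees

r = 19.7231, theta = 300.4655 degrees


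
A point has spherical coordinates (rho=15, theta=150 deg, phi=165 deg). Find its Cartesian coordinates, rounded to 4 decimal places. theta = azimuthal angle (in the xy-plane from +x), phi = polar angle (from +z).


x = 15 * sin(165) * cos(150) = -3.3622
y = 15 * sin(165) * sin(150) = 1.9411
z = 15 * cos(165) = -14.4889

(-3.3622, 1.9411, -14.4889)


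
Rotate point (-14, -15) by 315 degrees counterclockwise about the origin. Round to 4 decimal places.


x' = -14*cos(315) - -15*sin(315) = -20.5061
y' = -14*sin(315) + -15*cos(315) = -0.7071

(-20.5061, -0.7071)


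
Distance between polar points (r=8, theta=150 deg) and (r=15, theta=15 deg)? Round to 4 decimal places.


d = sqrt(r1^2 + r2^2 - 2*r1*r2*cos(t2-t1))
d = sqrt(8^2 + 15^2 - 2*8*15*cos(15-150)) = 21.4174

21.4174


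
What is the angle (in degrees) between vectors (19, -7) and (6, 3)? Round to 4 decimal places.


dot = 19*6 + -7*3 = 93
|u| = 20.2485, |v| = 6.7082
cos(angle) = 0.6847
angle = 46.7899 degrees

46.7899 degrees


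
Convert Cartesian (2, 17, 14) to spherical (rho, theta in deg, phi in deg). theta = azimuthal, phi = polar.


rho = sqrt(2^2 + 17^2 + 14^2) = 22.1133
theta = atan2(17, 2) = 83.2902 deg
phi = acos(14/22.1133) = 50.7207 deg

rho = 22.1133, theta = 83.2902 deg, phi = 50.7207 deg


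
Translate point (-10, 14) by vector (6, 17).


Translation: (x+dx, y+dy) = (-10+6, 14+17) = (-4, 31)

(-4, 31)


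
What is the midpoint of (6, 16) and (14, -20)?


Midpoint = ((6+14)/2, (16+-20)/2) = (10, -2)

(10, -2)


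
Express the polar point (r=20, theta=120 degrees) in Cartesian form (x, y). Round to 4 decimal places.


x = 20 * cos(120) = -10
y = 20 * sin(120) = 17.3205

(-10, 17.3205)


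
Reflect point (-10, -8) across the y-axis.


Reflection across y-axis: (x, y) -> (-x, y)
(-10, -8) -> (10, -8)

(10, -8)


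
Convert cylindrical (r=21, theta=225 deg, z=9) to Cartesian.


x = 21 * cos(225) = -14.8492
y = 21 * sin(225) = -14.8492
z = 9

(-14.8492, -14.8492, 9)


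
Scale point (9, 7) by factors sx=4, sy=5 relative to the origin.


Scaling: (x*sx, y*sy) = (9*4, 7*5) = (36, 35)

(36, 35)


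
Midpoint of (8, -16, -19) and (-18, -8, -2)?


Midpoint = ((8+-18)/2, (-16+-8)/2, (-19+-2)/2) = (-5, -12, -10.5)

(-5, -12, -10.5)


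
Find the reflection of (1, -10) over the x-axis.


Reflection across x-axis: (x, y) -> (x, -y)
(1, -10) -> (1, 10)

(1, 10)


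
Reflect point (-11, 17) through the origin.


Reflection through origin: (x, y) -> (-x, -y)
(-11, 17) -> (11, -17)

(11, -17)


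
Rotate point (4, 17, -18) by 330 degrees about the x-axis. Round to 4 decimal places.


x' = 4
y' = 17*cos(330) - -18*sin(330) = 5.7224
z' = 17*sin(330) + -18*cos(330) = -24.0885

(4, 5.7224, -24.0885)


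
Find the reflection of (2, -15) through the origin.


Reflection through origin: (x, y) -> (-x, -y)
(2, -15) -> (-2, 15)

(-2, 15)


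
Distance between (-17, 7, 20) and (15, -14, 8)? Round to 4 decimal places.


d = sqrt((15--17)^2 + (-14-7)^2 + (8-20)^2) = 40.1123

40.1123


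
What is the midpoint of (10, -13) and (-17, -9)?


Midpoint = ((10+-17)/2, (-13+-9)/2) = (-3.5, -11)

(-3.5, -11)


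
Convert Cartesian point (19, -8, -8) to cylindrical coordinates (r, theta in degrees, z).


r = sqrt(19^2 + (-8)^2) = 20.6155
theta = atan2(-8, 19) = 337.1663 deg
z = -8

r = 20.6155, theta = 337.1663 deg, z = -8


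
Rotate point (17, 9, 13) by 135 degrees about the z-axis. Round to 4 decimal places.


x' = 17*cos(135) - 9*sin(135) = -18.3848
y' = 17*sin(135) + 9*cos(135) = 5.6569
z' = 13

(-18.3848, 5.6569, 13)


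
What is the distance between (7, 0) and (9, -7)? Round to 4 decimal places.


d = sqrt((9-7)^2 + (-7-0)^2) = 7.2801

7.2801


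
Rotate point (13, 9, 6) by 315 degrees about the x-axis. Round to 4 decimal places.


x' = 13
y' = 9*cos(315) - 6*sin(315) = 10.6066
z' = 9*sin(315) + 6*cos(315) = -2.1213

(13, 10.6066, -2.1213)


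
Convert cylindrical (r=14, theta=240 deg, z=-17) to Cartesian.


x = 14 * cos(240) = -7
y = 14 * sin(240) = -12.1244
z = -17

(-7, -12.1244, -17)


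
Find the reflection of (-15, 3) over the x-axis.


Reflection across x-axis: (x, y) -> (x, -y)
(-15, 3) -> (-15, -3)

(-15, -3)


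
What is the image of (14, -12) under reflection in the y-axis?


Reflection across y-axis: (x, y) -> (-x, y)
(14, -12) -> (-14, -12)

(-14, -12)


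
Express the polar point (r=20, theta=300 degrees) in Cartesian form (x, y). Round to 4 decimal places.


x = 20 * cos(300) = 10
y = 20 * sin(300) = -17.3205

(10, -17.3205)


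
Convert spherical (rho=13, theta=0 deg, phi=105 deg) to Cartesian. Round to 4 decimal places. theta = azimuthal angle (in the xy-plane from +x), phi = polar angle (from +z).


x = 13 * sin(105) * cos(0) = 12.557
y = 13 * sin(105) * sin(0) = 0
z = 13 * cos(105) = -3.3646

(12.557, 0, -3.3646)


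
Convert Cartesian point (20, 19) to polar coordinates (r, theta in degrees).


r = sqrt(20^2 + 19^2) = 27.5862
theta = atan2(19, 20) = 43.5312 degrees

r = 27.5862, theta = 43.5312 degrees


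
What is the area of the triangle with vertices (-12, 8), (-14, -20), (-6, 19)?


Area = |x1(y2-y3) + x2(y3-y1) + x3(y1-y2)| / 2
= |-12*(-20-19) + -14*(19-8) + -6*(8--20)| / 2
= 73

73


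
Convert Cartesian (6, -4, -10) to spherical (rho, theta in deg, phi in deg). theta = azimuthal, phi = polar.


rho = sqrt(6^2 + (-4)^2 + (-10)^2) = 12.3288
theta = atan2(-4, 6) = 326.3099 deg
phi = acos(-10/12.3288) = 144.2042 deg

rho = 12.3288, theta = 326.3099 deg, phi = 144.2042 deg


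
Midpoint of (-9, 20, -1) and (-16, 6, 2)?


Midpoint = ((-9+-16)/2, (20+6)/2, (-1+2)/2) = (-12.5, 13, 0.5)

(-12.5, 13, 0.5)


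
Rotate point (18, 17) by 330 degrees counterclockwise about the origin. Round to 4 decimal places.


x' = 18*cos(330) - 17*sin(330) = 24.0885
y' = 18*sin(330) + 17*cos(330) = 5.7224

(24.0885, 5.7224)


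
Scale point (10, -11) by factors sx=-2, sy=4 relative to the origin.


Scaling: (x*sx, y*sy) = (10*-2, -11*4) = (-20, -44)

(-20, -44)


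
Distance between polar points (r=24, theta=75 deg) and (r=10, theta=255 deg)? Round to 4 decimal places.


d = sqrt(r1^2 + r2^2 - 2*r1*r2*cos(t2-t1))
d = sqrt(24^2 + 10^2 - 2*24*10*cos(255-75)) = 34

34


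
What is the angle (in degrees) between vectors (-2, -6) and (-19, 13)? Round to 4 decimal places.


dot = -2*-19 + -6*13 = -40
|u| = 6.3246, |v| = 23.0217
cos(angle) = -0.2747
angle = 105.9454 degrees

105.9454 degrees


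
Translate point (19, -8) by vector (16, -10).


Translation: (x+dx, y+dy) = (19+16, -8+-10) = (35, -18)

(35, -18)


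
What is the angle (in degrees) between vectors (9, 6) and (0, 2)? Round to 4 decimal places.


dot = 9*0 + 6*2 = 12
|u| = 10.8167, |v| = 2
cos(angle) = 0.5547
angle = 56.3099 degrees

56.3099 degrees


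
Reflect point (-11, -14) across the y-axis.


Reflection across y-axis: (x, y) -> (-x, y)
(-11, -14) -> (11, -14)

(11, -14)


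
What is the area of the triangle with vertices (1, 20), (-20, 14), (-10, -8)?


Area = |x1(y2-y3) + x2(y3-y1) + x3(y1-y2)| / 2
= |1*(14--8) + -20*(-8-20) + -10*(20-14)| / 2
= 261

261


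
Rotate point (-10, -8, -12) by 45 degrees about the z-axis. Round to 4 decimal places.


x' = -10*cos(45) - -8*sin(45) = -1.4142
y' = -10*sin(45) + -8*cos(45) = -12.7279
z' = -12

(-1.4142, -12.7279, -12)


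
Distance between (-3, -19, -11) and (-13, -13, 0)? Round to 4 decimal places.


d = sqrt((-13--3)^2 + (-13--19)^2 + (0--11)^2) = 16.0312

16.0312


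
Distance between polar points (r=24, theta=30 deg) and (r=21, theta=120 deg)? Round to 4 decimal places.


d = sqrt(r1^2 + r2^2 - 2*r1*r2*cos(t2-t1))
d = sqrt(24^2 + 21^2 - 2*24*21*cos(120-30)) = 31.8904

31.8904


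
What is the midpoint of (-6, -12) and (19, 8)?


Midpoint = ((-6+19)/2, (-12+8)/2) = (6.5, -2)

(6.5, -2)


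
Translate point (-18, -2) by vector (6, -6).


Translation: (x+dx, y+dy) = (-18+6, -2+-6) = (-12, -8)

(-12, -8)


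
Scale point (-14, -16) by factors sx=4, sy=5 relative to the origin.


Scaling: (x*sx, y*sy) = (-14*4, -16*5) = (-56, -80)

(-56, -80)


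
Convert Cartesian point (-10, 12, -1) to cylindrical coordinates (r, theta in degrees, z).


r = sqrt((-10)^2 + 12^2) = 15.6205
theta = atan2(12, -10) = 129.8056 deg
z = -1

r = 15.6205, theta = 129.8056 deg, z = -1


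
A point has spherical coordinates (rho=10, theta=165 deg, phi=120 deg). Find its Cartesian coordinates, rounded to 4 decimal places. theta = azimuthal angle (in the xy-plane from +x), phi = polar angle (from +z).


x = 10 * sin(120) * cos(165) = -8.3652
y = 10 * sin(120) * sin(165) = 2.2414
z = 10 * cos(120) = -5

(-8.3652, 2.2414, -5)


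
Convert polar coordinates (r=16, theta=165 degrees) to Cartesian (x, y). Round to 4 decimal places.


x = 16 * cos(165) = -15.4548
y = 16 * sin(165) = 4.1411

(-15.4548, 4.1411)


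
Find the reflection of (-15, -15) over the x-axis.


Reflection across x-axis: (x, y) -> (x, -y)
(-15, -15) -> (-15, 15)

(-15, 15)


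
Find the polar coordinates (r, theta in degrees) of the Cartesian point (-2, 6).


r = sqrt((-2)^2 + 6^2) = 6.3246
theta = atan2(6, -2) = 108.4349 degrees

r = 6.3246, theta = 108.4349 degrees


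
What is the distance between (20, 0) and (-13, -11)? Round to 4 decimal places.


d = sqrt((-13-20)^2 + (-11-0)^2) = 34.7851

34.7851


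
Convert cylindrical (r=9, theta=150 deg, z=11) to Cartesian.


x = 9 * cos(150) = -7.7942
y = 9 * sin(150) = 4.5
z = 11

(-7.7942, 4.5, 11)


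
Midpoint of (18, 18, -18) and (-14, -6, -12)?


Midpoint = ((18+-14)/2, (18+-6)/2, (-18+-12)/2) = (2, 6, -15)

(2, 6, -15)


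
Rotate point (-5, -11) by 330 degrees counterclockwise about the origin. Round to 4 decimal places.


x' = -5*cos(330) - -11*sin(330) = -9.8301
y' = -5*sin(330) + -11*cos(330) = -7.0263

(-9.8301, -7.0263)


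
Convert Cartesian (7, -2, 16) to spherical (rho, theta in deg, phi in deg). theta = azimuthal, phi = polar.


rho = sqrt(7^2 + (-2)^2 + 16^2) = 17.5784
theta = atan2(-2, 7) = 344.0546 deg
phi = acos(16/17.5784) = 24.4659 deg

rho = 17.5784, theta = 344.0546 deg, phi = 24.4659 deg


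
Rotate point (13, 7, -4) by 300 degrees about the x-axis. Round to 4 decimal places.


x' = 13
y' = 7*cos(300) - -4*sin(300) = 0.0359
z' = 7*sin(300) + -4*cos(300) = -8.0622

(13, 0.0359, -8.0622)


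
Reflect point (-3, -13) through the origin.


Reflection through origin: (x, y) -> (-x, -y)
(-3, -13) -> (3, 13)

(3, 13)


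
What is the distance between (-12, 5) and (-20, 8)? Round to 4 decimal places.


d = sqrt((-20--12)^2 + (8-5)^2) = 8.544

8.544


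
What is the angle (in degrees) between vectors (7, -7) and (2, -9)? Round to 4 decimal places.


dot = 7*2 + -7*-9 = 77
|u| = 9.8995, |v| = 9.2195
cos(angle) = 0.8437
angle = 32.4712 degrees

32.4712 degrees


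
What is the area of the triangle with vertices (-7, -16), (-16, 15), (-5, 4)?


Area = |x1(y2-y3) + x2(y3-y1) + x3(y1-y2)| / 2
= |-7*(15-4) + -16*(4--16) + -5*(-16-15)| / 2
= 121

121


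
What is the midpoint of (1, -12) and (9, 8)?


Midpoint = ((1+9)/2, (-12+8)/2) = (5, -2)

(5, -2)


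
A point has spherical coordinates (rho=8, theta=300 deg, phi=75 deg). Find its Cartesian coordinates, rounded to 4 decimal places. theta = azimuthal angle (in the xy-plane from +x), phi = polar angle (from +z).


x = 8 * sin(75) * cos(300) = 3.8637
y = 8 * sin(75) * sin(300) = -6.6921
z = 8 * cos(75) = 2.0706

(3.8637, -6.6921, 2.0706)


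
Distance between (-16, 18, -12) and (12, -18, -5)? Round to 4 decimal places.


d = sqrt((12--16)^2 + (-18-18)^2 + (-5--12)^2) = 46.1411

46.1411


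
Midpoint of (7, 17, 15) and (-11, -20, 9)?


Midpoint = ((7+-11)/2, (17+-20)/2, (15+9)/2) = (-2, -1.5, 12)

(-2, -1.5, 12)


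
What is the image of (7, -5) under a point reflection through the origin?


Reflection through origin: (x, y) -> (-x, -y)
(7, -5) -> (-7, 5)

(-7, 5)


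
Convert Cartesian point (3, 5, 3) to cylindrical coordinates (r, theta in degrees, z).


r = sqrt(3^2 + 5^2) = 5.831
theta = atan2(5, 3) = 59.0362 deg
z = 3

r = 5.831, theta = 59.0362 deg, z = 3


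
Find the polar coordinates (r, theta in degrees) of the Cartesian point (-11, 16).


r = sqrt((-11)^2 + 16^2) = 19.4165
theta = atan2(16, -11) = 124.5085 degrees

r = 19.4165, theta = 124.5085 degrees


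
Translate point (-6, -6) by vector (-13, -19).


Translation: (x+dx, y+dy) = (-6+-13, -6+-19) = (-19, -25)

(-19, -25)


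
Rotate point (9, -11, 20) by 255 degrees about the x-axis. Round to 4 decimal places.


x' = 9
y' = -11*cos(255) - 20*sin(255) = 22.1655
z' = -11*sin(255) + 20*cos(255) = 5.4488

(9, 22.1655, 5.4488)


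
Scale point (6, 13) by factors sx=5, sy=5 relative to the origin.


Scaling: (x*sx, y*sy) = (6*5, 13*5) = (30, 65)

(30, 65)


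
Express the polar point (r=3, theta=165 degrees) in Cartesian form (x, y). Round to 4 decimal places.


x = 3 * cos(165) = -2.8978
y = 3 * sin(165) = 0.7765

(-2.8978, 0.7765)


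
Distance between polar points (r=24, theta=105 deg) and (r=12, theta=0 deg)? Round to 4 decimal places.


d = sqrt(r1^2 + r2^2 - 2*r1*r2*cos(t2-t1))
d = sqrt(24^2 + 12^2 - 2*24*12*cos(0-105)) = 29.4802

29.4802


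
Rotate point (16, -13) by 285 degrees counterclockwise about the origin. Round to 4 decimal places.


x' = 16*cos(285) - -13*sin(285) = -8.4159
y' = 16*sin(285) + -13*cos(285) = -18.8195

(-8.4159, -18.8195)


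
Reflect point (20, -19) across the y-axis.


Reflection across y-axis: (x, y) -> (-x, y)
(20, -19) -> (-20, -19)

(-20, -19)


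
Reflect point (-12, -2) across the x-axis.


Reflection across x-axis: (x, y) -> (x, -y)
(-12, -2) -> (-12, 2)

(-12, 2)


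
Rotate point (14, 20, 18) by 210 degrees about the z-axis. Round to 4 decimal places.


x' = 14*cos(210) - 20*sin(210) = -2.1244
y' = 14*sin(210) + 20*cos(210) = -24.3205
z' = 18

(-2.1244, -24.3205, 18)


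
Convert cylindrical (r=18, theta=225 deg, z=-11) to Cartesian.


x = 18 * cos(225) = -12.7279
y = 18 * sin(225) = -12.7279
z = -11

(-12.7279, -12.7279, -11)


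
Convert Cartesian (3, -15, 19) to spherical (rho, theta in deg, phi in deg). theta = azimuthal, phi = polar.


rho = sqrt(3^2 + (-15)^2 + 19^2) = 24.3926
theta = atan2(-15, 3) = 281.3099 deg
phi = acos(19/24.3926) = 38.8378 deg

rho = 24.3926, theta = 281.3099 deg, phi = 38.8378 deg


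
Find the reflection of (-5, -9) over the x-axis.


Reflection across x-axis: (x, y) -> (x, -y)
(-5, -9) -> (-5, 9)

(-5, 9)


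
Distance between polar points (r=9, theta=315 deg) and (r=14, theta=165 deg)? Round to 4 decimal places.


d = sqrt(r1^2 + r2^2 - 2*r1*r2*cos(t2-t1))
d = sqrt(9^2 + 14^2 - 2*9*14*cos(165-315)) = 22.254

22.254


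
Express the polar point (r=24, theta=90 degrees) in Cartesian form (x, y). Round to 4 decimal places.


x = 24 * cos(90) = 0
y = 24 * sin(90) = 24

(0, 24)


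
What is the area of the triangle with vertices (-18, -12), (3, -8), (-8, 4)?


Area = |x1(y2-y3) + x2(y3-y1) + x3(y1-y2)| / 2
= |-18*(-8-4) + 3*(4--12) + -8*(-12--8)| / 2
= 148

148


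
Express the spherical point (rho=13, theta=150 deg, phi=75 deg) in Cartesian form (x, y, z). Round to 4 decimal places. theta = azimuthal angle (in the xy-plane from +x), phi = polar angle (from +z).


x = 13 * sin(75) * cos(150) = -10.8747
y = 13 * sin(75) * sin(150) = 6.2785
z = 13 * cos(75) = 3.3646

(-10.8747, 6.2785, 3.3646)


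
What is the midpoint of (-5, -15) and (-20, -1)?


Midpoint = ((-5+-20)/2, (-15+-1)/2) = (-12.5, -8)

(-12.5, -8)


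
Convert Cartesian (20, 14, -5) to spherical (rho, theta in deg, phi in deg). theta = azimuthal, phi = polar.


rho = sqrt(20^2 + 14^2 + (-5)^2) = 24.9199
theta = atan2(14, 20) = 34.992 deg
phi = acos(-5/24.9199) = 101.5746 deg

rho = 24.9199, theta = 34.992 deg, phi = 101.5746 deg


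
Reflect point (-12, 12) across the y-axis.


Reflection across y-axis: (x, y) -> (-x, y)
(-12, 12) -> (12, 12)

(12, 12)


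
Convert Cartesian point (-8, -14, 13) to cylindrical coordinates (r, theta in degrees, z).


r = sqrt((-8)^2 + (-14)^2) = 16.1245
theta = atan2(-14, -8) = 240.2551 deg
z = 13

r = 16.1245, theta = 240.2551 deg, z = 13


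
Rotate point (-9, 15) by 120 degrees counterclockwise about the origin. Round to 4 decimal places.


x' = -9*cos(120) - 15*sin(120) = -8.4904
y' = -9*sin(120) + 15*cos(120) = -15.2942

(-8.4904, -15.2942)


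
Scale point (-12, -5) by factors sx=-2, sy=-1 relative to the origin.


Scaling: (x*sx, y*sy) = (-12*-2, -5*-1) = (24, 5)

(24, 5)


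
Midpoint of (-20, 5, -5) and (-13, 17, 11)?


Midpoint = ((-20+-13)/2, (5+17)/2, (-5+11)/2) = (-16.5, 11, 3)

(-16.5, 11, 3)


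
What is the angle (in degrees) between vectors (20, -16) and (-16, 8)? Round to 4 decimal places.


dot = 20*-16 + -16*8 = -448
|u| = 25.6125, |v| = 17.8885
cos(angle) = -0.9778
angle = 167.9052 degrees

167.9052 degrees


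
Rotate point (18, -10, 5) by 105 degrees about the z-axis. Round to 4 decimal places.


x' = 18*cos(105) - -10*sin(105) = 5.0005
y' = 18*sin(105) + -10*cos(105) = 19.9749
z' = 5

(5.0005, 19.9749, 5)


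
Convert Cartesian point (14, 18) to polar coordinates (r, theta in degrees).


r = sqrt(14^2 + 18^2) = 22.8035
theta = atan2(18, 14) = 52.125 degrees

r = 22.8035, theta = 52.125 degrees


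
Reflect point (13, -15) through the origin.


Reflection through origin: (x, y) -> (-x, -y)
(13, -15) -> (-13, 15)

(-13, 15)


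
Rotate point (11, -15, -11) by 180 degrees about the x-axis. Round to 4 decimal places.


x' = 11
y' = -15*cos(180) - -11*sin(180) = 15
z' = -15*sin(180) + -11*cos(180) = 11

(11, 15, 11)


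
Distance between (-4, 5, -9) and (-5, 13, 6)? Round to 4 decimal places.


d = sqrt((-5--4)^2 + (13-5)^2 + (6--9)^2) = 17.0294

17.0294


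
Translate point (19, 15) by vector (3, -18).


Translation: (x+dx, y+dy) = (19+3, 15+-18) = (22, -3)

(22, -3)


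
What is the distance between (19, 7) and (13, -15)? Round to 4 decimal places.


d = sqrt((13-19)^2 + (-15-7)^2) = 22.8035

22.8035


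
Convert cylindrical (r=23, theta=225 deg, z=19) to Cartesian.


x = 23 * cos(225) = -16.2635
y = 23 * sin(225) = -16.2635
z = 19

(-16.2635, -16.2635, 19)


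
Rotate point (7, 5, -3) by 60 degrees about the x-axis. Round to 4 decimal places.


x' = 7
y' = 5*cos(60) - -3*sin(60) = 5.0981
z' = 5*sin(60) + -3*cos(60) = 2.8301

(7, 5.0981, 2.8301)


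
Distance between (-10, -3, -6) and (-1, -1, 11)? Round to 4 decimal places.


d = sqrt((-1--10)^2 + (-1--3)^2 + (11--6)^2) = 19.3391

19.3391


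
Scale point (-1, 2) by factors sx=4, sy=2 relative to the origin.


Scaling: (x*sx, y*sy) = (-1*4, 2*2) = (-4, 4)

(-4, 4)


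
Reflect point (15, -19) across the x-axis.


Reflection across x-axis: (x, y) -> (x, -y)
(15, -19) -> (15, 19)

(15, 19)


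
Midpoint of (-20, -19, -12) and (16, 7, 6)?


Midpoint = ((-20+16)/2, (-19+7)/2, (-12+6)/2) = (-2, -6, -3)

(-2, -6, -3)


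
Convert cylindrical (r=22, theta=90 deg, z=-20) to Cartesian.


x = 22 * cos(90) = 0
y = 22 * sin(90) = 22
z = -20

(0, 22, -20)


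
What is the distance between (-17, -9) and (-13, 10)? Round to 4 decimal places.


d = sqrt((-13--17)^2 + (10--9)^2) = 19.4165

19.4165


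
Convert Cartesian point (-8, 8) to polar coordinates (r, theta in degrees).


r = sqrt((-8)^2 + 8^2) = 11.3137
theta = atan2(8, -8) = 135 degrees

r = 11.3137, theta = 135 degrees


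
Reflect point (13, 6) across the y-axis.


Reflection across y-axis: (x, y) -> (-x, y)
(13, 6) -> (-13, 6)

(-13, 6)


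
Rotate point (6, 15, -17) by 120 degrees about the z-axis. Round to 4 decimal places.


x' = 6*cos(120) - 15*sin(120) = -15.9904
y' = 6*sin(120) + 15*cos(120) = -2.3038
z' = -17

(-15.9904, -2.3038, -17)


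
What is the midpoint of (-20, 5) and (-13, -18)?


Midpoint = ((-20+-13)/2, (5+-18)/2) = (-16.5, -6.5)

(-16.5, -6.5)


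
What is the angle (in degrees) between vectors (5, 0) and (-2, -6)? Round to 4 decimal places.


dot = 5*-2 + 0*-6 = -10
|u| = 5, |v| = 6.3246
cos(angle) = -0.3162
angle = 108.4349 degrees

108.4349 degrees


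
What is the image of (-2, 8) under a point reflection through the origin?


Reflection through origin: (x, y) -> (-x, -y)
(-2, 8) -> (2, -8)

(2, -8)


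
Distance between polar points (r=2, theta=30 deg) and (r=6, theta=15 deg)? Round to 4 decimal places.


d = sqrt(r1^2 + r2^2 - 2*r1*r2*cos(t2-t1))
d = sqrt(2^2 + 6^2 - 2*2*6*cos(15-30)) = 4.1009

4.1009


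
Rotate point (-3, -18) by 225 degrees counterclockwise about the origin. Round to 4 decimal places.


x' = -3*cos(225) - -18*sin(225) = -10.6066
y' = -3*sin(225) + -18*cos(225) = 14.8492

(-10.6066, 14.8492)


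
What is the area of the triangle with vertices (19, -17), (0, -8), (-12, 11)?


Area = |x1(y2-y3) + x2(y3-y1) + x3(y1-y2)| / 2
= |19*(-8-11) + 0*(11--17) + -12*(-17--8)| / 2
= 126.5

126.5


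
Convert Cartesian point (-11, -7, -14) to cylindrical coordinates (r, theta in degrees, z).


r = sqrt((-11)^2 + (-7)^2) = 13.0384
theta = atan2(-7, -11) = 212.4712 deg
z = -14

r = 13.0384, theta = 212.4712 deg, z = -14


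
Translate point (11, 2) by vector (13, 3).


Translation: (x+dx, y+dy) = (11+13, 2+3) = (24, 5)

(24, 5)


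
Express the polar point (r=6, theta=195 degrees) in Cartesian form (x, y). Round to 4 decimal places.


x = 6 * cos(195) = -5.7956
y = 6 * sin(195) = -1.5529

(-5.7956, -1.5529)


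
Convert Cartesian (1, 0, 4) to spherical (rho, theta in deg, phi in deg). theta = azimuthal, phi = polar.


rho = sqrt(1^2 + 0^2 + 4^2) = 4.1231
theta = atan2(0, 1) = 0 deg
phi = acos(4/4.1231) = 14.0362 deg

rho = 4.1231, theta = 0 deg, phi = 14.0362 deg


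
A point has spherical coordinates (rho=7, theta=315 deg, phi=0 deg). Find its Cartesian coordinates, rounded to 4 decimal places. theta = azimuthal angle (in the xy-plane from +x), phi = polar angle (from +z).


x = 7 * sin(0) * cos(315) = 0
y = 7 * sin(0) * sin(315) = 0
z = 7 * cos(0) = 7

(0, 0, 7)


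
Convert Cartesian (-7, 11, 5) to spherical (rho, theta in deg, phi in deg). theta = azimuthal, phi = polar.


rho = sqrt((-7)^2 + 11^2 + 5^2) = 13.9642
theta = atan2(11, -7) = 122.4712 deg
phi = acos(5/13.9642) = 69.0191 deg

rho = 13.9642, theta = 122.4712 deg, phi = 69.0191 deg


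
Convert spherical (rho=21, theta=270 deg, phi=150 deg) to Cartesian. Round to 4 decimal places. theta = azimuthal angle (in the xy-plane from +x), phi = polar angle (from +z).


x = 21 * sin(150) * cos(270) = 0
y = 21 * sin(150) * sin(270) = -10.5
z = 21 * cos(150) = -18.1865

(0, -10.5, -18.1865)


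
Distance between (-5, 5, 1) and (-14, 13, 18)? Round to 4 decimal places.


d = sqrt((-14--5)^2 + (13-5)^2 + (18-1)^2) = 20.8327

20.8327


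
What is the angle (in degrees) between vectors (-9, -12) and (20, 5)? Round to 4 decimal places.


dot = -9*20 + -12*5 = -240
|u| = 15, |v| = 20.6155
cos(angle) = -0.7761
angle = 140.9061 degrees

140.9061 degrees


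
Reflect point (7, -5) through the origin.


Reflection through origin: (x, y) -> (-x, -y)
(7, -5) -> (-7, 5)

(-7, 5)


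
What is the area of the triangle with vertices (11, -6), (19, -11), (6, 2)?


Area = |x1(y2-y3) + x2(y3-y1) + x3(y1-y2)| / 2
= |11*(-11-2) + 19*(2--6) + 6*(-6--11)| / 2
= 19.5

19.5


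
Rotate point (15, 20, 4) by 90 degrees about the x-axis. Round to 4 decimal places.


x' = 15
y' = 20*cos(90) - 4*sin(90) = -4
z' = 20*sin(90) + 4*cos(90) = 20

(15, -4, 20)


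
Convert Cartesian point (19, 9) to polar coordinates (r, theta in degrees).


r = sqrt(19^2 + 9^2) = 21.0238
theta = atan2(9, 19) = 25.3462 degrees

r = 21.0238, theta = 25.3462 degrees


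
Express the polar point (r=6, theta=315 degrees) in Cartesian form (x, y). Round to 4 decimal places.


x = 6 * cos(315) = 4.2426
y = 6 * sin(315) = -4.2426

(4.2426, -4.2426)


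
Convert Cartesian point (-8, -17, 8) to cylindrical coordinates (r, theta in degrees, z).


r = sqrt((-8)^2 + (-17)^2) = 18.7883
theta = atan2(-17, -8) = 244.7989 deg
z = 8

r = 18.7883, theta = 244.7989 deg, z = 8


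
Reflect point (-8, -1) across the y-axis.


Reflection across y-axis: (x, y) -> (-x, y)
(-8, -1) -> (8, -1)

(8, -1)


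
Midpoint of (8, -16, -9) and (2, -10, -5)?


Midpoint = ((8+2)/2, (-16+-10)/2, (-9+-5)/2) = (5, -13, -7)

(5, -13, -7)


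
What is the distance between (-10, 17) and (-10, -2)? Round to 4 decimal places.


d = sqrt((-10--10)^2 + (-2-17)^2) = 19

19


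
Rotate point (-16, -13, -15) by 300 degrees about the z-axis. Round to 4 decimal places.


x' = -16*cos(300) - -13*sin(300) = -19.2583
y' = -16*sin(300) + -13*cos(300) = 7.3564
z' = -15

(-19.2583, 7.3564, -15)


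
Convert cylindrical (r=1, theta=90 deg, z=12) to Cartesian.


x = 1 * cos(90) = 0
y = 1 * sin(90) = 1
z = 12

(0, 1, 12)


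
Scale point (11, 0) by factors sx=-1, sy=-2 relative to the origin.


Scaling: (x*sx, y*sy) = (11*-1, 0*-2) = (-11, 0)

(-11, 0)


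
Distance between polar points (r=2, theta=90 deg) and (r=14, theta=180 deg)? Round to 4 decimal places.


d = sqrt(r1^2 + r2^2 - 2*r1*r2*cos(t2-t1))
d = sqrt(2^2 + 14^2 - 2*2*14*cos(180-90)) = 14.1421

14.1421


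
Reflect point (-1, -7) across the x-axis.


Reflection across x-axis: (x, y) -> (x, -y)
(-1, -7) -> (-1, 7)

(-1, 7)


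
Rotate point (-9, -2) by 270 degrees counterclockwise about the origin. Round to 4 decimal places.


x' = -9*cos(270) - -2*sin(270) = -2
y' = -9*sin(270) + -2*cos(270) = 9

(-2, 9)


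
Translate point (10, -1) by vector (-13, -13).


Translation: (x+dx, y+dy) = (10+-13, -1+-13) = (-3, -14)

(-3, -14)


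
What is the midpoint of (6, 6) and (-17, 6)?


Midpoint = ((6+-17)/2, (6+6)/2) = (-5.5, 6)

(-5.5, 6)


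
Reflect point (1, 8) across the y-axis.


Reflection across y-axis: (x, y) -> (-x, y)
(1, 8) -> (-1, 8)

(-1, 8)


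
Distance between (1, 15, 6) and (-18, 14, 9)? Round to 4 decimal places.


d = sqrt((-18-1)^2 + (14-15)^2 + (9-6)^2) = 19.2614

19.2614


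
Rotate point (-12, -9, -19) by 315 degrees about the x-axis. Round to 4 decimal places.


x' = -12
y' = -9*cos(315) - -19*sin(315) = -19.799
z' = -9*sin(315) + -19*cos(315) = -7.0711

(-12, -19.799, -7.0711)


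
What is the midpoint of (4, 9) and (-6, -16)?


Midpoint = ((4+-6)/2, (9+-16)/2) = (-1, -3.5)

(-1, -3.5)


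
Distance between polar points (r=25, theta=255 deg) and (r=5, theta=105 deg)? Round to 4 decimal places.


d = sqrt(r1^2 + r2^2 - 2*r1*r2*cos(t2-t1))
d = sqrt(25^2 + 5^2 - 2*25*5*cos(105-255)) = 29.4365

29.4365


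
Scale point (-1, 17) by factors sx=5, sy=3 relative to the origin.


Scaling: (x*sx, y*sy) = (-1*5, 17*3) = (-5, 51)

(-5, 51)


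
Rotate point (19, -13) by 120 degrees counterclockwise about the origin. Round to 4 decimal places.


x' = 19*cos(120) - -13*sin(120) = 1.7583
y' = 19*sin(120) + -13*cos(120) = 22.9545

(1.7583, 22.9545)


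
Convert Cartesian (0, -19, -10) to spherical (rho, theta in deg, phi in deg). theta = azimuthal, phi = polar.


rho = sqrt(0^2 + (-19)^2 + (-10)^2) = 21.4709
theta = atan2(-19, 0) = 270 deg
phi = acos(-10/21.4709) = 117.7585 deg

rho = 21.4709, theta = 270 deg, phi = 117.7585 deg


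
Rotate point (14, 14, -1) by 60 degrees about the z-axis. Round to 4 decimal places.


x' = 14*cos(60) - 14*sin(60) = -5.1244
y' = 14*sin(60) + 14*cos(60) = 19.1244
z' = -1

(-5.1244, 19.1244, -1)


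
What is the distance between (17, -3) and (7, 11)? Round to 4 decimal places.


d = sqrt((7-17)^2 + (11--3)^2) = 17.2047

17.2047


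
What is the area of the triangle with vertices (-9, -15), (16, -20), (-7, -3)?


Area = |x1(y2-y3) + x2(y3-y1) + x3(y1-y2)| / 2
= |-9*(-20--3) + 16*(-3--15) + -7*(-15--20)| / 2
= 155

155


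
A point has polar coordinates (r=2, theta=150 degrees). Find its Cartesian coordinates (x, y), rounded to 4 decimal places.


x = 2 * cos(150) = -1.7321
y = 2 * sin(150) = 1

(-1.7321, 1)


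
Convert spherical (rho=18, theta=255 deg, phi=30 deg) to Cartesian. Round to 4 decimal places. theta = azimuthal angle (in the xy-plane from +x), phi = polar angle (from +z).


x = 18 * sin(30) * cos(255) = -2.3294
y = 18 * sin(30) * sin(255) = -8.6933
z = 18 * cos(30) = 15.5885

(-2.3294, -8.6933, 15.5885)


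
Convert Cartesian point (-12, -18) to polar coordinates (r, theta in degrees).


r = sqrt((-12)^2 + (-18)^2) = 21.6333
theta = atan2(-18, -12) = 236.3099 degrees

r = 21.6333, theta = 236.3099 degrees


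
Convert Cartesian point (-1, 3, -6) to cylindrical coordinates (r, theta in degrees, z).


r = sqrt((-1)^2 + 3^2) = 3.1623
theta = atan2(3, -1) = 108.4349 deg
z = -6

r = 3.1623, theta = 108.4349 deg, z = -6


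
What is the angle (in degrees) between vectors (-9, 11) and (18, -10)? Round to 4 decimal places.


dot = -9*18 + 11*-10 = -272
|u| = 14.2127, |v| = 20.5913
cos(angle) = -0.9294
angle = 158.344 degrees

158.344 degrees


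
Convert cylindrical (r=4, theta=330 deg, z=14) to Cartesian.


x = 4 * cos(330) = 3.4641
y = 4 * sin(330) = -2
z = 14

(3.4641, -2, 14)


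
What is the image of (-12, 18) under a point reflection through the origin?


Reflection through origin: (x, y) -> (-x, -y)
(-12, 18) -> (12, -18)

(12, -18)


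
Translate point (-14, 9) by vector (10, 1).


Translation: (x+dx, y+dy) = (-14+10, 9+1) = (-4, 10)

(-4, 10)


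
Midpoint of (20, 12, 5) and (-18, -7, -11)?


Midpoint = ((20+-18)/2, (12+-7)/2, (5+-11)/2) = (1, 2.5, -3)

(1, 2.5, -3)


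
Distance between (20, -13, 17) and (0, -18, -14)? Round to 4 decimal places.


d = sqrt((0-20)^2 + (-18--13)^2 + (-14-17)^2) = 37.229

37.229


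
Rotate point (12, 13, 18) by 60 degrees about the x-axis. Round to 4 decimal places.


x' = 12
y' = 13*cos(60) - 18*sin(60) = -9.0885
z' = 13*sin(60) + 18*cos(60) = 20.2583

(12, -9.0885, 20.2583)


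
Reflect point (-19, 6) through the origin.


Reflection through origin: (x, y) -> (-x, -y)
(-19, 6) -> (19, -6)

(19, -6)


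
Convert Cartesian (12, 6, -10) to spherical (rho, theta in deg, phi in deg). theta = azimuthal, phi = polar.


rho = sqrt(12^2 + 6^2 + (-10)^2) = 16.7332
theta = atan2(6, 12) = 26.5651 deg
phi = acos(-10/16.7332) = 126.6992 deg

rho = 16.7332, theta = 26.5651 deg, phi = 126.6992 deg


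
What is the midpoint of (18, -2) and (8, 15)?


Midpoint = ((18+8)/2, (-2+15)/2) = (13, 6.5)

(13, 6.5)


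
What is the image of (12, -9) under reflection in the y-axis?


Reflection across y-axis: (x, y) -> (-x, y)
(12, -9) -> (-12, -9)

(-12, -9)


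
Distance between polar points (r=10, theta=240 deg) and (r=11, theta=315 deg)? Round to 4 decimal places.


d = sqrt(r1^2 + r2^2 - 2*r1*r2*cos(t2-t1))
d = sqrt(10^2 + 11^2 - 2*10*11*cos(315-240)) = 12.8086

12.8086


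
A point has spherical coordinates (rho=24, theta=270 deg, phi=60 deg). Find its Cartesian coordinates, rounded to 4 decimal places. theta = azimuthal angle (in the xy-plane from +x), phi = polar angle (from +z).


x = 24 * sin(60) * cos(270) = 0
y = 24 * sin(60) * sin(270) = -20.7846
z = 24 * cos(60) = 12

(0, -20.7846, 12)


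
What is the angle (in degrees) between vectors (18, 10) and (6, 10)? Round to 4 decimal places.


dot = 18*6 + 10*10 = 208
|u| = 20.5913, |v| = 11.6619
cos(angle) = 0.8662
angle = 29.9816 degrees

29.9816 degrees


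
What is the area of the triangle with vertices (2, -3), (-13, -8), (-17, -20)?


Area = |x1(y2-y3) + x2(y3-y1) + x3(y1-y2)| / 2
= |2*(-8--20) + -13*(-20--3) + -17*(-3--8)| / 2
= 80

80


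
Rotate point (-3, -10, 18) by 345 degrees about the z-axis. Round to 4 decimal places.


x' = -3*cos(345) - -10*sin(345) = -5.486
y' = -3*sin(345) + -10*cos(345) = -8.8828
z' = 18

(-5.486, -8.8828, 18)


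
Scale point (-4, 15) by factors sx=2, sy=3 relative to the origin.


Scaling: (x*sx, y*sy) = (-4*2, 15*3) = (-8, 45)

(-8, 45)


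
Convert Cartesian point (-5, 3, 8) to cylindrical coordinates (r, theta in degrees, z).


r = sqrt((-5)^2 + 3^2) = 5.831
theta = atan2(3, -5) = 149.0362 deg
z = 8

r = 5.831, theta = 149.0362 deg, z = 8


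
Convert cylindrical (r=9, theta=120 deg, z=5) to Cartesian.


x = 9 * cos(120) = -4.5
y = 9 * sin(120) = 7.7942
z = 5

(-4.5, 7.7942, 5)


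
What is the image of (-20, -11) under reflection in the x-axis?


Reflection across x-axis: (x, y) -> (x, -y)
(-20, -11) -> (-20, 11)

(-20, 11)


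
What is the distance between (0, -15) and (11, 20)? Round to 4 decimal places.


d = sqrt((11-0)^2 + (20--15)^2) = 36.6879

36.6879


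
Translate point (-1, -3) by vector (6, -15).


Translation: (x+dx, y+dy) = (-1+6, -3+-15) = (5, -18)

(5, -18)


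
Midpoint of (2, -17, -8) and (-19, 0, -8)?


Midpoint = ((2+-19)/2, (-17+0)/2, (-8+-8)/2) = (-8.5, -8.5, -8)

(-8.5, -8.5, -8)


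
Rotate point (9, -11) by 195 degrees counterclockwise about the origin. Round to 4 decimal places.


x' = 9*cos(195) - -11*sin(195) = -11.5403
y' = 9*sin(195) + -11*cos(195) = 8.2958

(-11.5403, 8.2958)


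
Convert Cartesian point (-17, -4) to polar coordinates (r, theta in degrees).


r = sqrt((-17)^2 + (-4)^2) = 17.4642
theta = atan2(-4, -17) = 193.2405 degrees

r = 17.4642, theta = 193.2405 degrees


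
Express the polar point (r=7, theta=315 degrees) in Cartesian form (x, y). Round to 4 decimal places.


x = 7 * cos(315) = 4.9497
y = 7 * sin(315) = -4.9497

(4.9497, -4.9497)


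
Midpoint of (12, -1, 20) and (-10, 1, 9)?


Midpoint = ((12+-10)/2, (-1+1)/2, (20+9)/2) = (1, 0, 14.5)

(1, 0, 14.5)


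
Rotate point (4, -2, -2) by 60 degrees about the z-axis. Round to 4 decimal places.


x' = 4*cos(60) - -2*sin(60) = 3.7321
y' = 4*sin(60) + -2*cos(60) = 2.4641
z' = -2

(3.7321, 2.4641, -2)


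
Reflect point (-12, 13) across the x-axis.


Reflection across x-axis: (x, y) -> (x, -y)
(-12, 13) -> (-12, -13)

(-12, -13)


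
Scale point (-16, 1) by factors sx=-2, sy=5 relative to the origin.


Scaling: (x*sx, y*sy) = (-16*-2, 1*5) = (32, 5)

(32, 5)


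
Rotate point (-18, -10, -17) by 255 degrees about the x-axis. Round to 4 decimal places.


x' = -18
y' = -10*cos(255) - -17*sin(255) = -13.8325
z' = -10*sin(255) + -17*cos(255) = 14.0592

(-18, -13.8325, 14.0592)


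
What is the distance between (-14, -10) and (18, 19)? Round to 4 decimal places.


d = sqrt((18--14)^2 + (19--10)^2) = 43.1856

43.1856


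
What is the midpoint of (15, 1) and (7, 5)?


Midpoint = ((15+7)/2, (1+5)/2) = (11, 3)

(11, 3)


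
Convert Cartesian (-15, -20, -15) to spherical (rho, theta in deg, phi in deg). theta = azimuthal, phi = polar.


rho = sqrt((-15)^2 + (-20)^2 + (-15)^2) = 29.1548
theta = atan2(-20, -15) = 233.1301 deg
phi = acos(-15/29.1548) = 120.9638 deg

rho = 29.1548, theta = 233.1301 deg, phi = 120.9638 deg


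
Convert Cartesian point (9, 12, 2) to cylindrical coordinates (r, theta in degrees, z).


r = sqrt(9^2 + 12^2) = 15
theta = atan2(12, 9) = 53.1301 deg
z = 2

r = 15, theta = 53.1301 deg, z = 2


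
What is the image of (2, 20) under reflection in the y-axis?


Reflection across y-axis: (x, y) -> (-x, y)
(2, 20) -> (-2, 20)

(-2, 20)


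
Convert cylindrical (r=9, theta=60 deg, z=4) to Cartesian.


x = 9 * cos(60) = 4.5
y = 9 * sin(60) = 7.7942
z = 4

(4.5, 7.7942, 4)


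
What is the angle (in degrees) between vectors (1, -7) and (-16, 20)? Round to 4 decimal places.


dot = 1*-16 + -7*20 = -156
|u| = 7.0711, |v| = 25.6125
cos(angle) = -0.8614
angle = 149.4703 degrees

149.4703 degrees


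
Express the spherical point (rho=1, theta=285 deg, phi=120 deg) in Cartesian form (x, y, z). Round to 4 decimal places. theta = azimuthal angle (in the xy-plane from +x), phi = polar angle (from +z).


x = 1 * sin(120) * cos(285) = 0.2241
y = 1 * sin(120) * sin(285) = -0.8365
z = 1 * cos(120) = -0.5

(0.2241, -0.8365, -0.5)


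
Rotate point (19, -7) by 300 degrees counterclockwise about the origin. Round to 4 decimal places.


x' = 19*cos(300) - -7*sin(300) = 3.4378
y' = 19*sin(300) + -7*cos(300) = -19.9545

(3.4378, -19.9545)


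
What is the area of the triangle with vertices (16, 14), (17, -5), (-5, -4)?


Area = |x1(y2-y3) + x2(y3-y1) + x3(y1-y2)| / 2
= |16*(-5--4) + 17*(-4-14) + -5*(14--5)| / 2
= 208.5

208.5


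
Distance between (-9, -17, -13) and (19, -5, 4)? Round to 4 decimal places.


d = sqrt((19--9)^2 + (-5--17)^2 + (4--13)^2) = 34.8855

34.8855


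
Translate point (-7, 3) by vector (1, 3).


Translation: (x+dx, y+dy) = (-7+1, 3+3) = (-6, 6)

(-6, 6)


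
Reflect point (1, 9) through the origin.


Reflection through origin: (x, y) -> (-x, -y)
(1, 9) -> (-1, -9)

(-1, -9)


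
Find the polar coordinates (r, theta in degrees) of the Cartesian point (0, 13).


r = sqrt(0^2 + 13^2) = 13
theta = atan2(13, 0) = 90 degrees

r = 13, theta = 90 degrees


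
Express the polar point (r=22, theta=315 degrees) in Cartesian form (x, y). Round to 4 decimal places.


x = 22 * cos(315) = 15.5563
y = 22 * sin(315) = -15.5563

(15.5563, -15.5563)


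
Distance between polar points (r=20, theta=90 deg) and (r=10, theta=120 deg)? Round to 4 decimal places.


d = sqrt(r1^2 + r2^2 - 2*r1*r2*cos(t2-t1))
d = sqrt(20^2 + 10^2 - 2*20*10*cos(120-90)) = 12.3931

12.3931
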